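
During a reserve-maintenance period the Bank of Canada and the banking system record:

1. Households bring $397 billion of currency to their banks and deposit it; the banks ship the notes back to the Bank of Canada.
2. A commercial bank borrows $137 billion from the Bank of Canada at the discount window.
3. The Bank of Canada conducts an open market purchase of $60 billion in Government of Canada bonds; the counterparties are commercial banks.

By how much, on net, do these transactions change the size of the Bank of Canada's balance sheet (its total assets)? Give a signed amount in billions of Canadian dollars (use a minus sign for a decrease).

Bank of Canada balance sheet:
  Assets:      Securities +$60B, Loans to banks +$137B
  Liabilities: Bank reserves +$594B, Currency in circulation −$397B
Change in total Bank of Canada assets = +$197 billion.

+$197 billion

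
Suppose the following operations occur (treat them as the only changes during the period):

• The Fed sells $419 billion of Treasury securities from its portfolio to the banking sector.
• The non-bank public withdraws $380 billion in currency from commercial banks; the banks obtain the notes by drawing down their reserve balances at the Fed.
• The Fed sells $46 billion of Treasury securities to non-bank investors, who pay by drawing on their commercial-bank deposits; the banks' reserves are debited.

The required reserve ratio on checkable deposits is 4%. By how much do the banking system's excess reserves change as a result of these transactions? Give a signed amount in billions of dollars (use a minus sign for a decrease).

-$827.96 billion

OMO sale (to banks) $419 billion: reserves −$419B, deposits 0.
Currency withdrawal $380 billion: reserves −$380B, deposits −$380B.
Asset sale (to non-banks) $46 billion: reserves −$46B, deposits −$46B.
Totals: Δreserves = −$845B, Δdeposits = −$426B.
Δrequired reserves = 4% × −$426B = −$17.04B.
Δexcess reserves = Δreserves − Δrequired = −$845B − (−$17.04B) = -$827.96 billion.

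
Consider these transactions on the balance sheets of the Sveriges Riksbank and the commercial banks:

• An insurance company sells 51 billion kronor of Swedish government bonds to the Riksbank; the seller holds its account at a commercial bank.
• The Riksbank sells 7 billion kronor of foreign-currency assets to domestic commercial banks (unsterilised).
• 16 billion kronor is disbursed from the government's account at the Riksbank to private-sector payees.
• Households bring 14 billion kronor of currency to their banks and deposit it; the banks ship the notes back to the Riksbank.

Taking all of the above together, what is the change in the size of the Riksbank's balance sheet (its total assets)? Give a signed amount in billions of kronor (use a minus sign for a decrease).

+44 billion

Riksbank balance sheet:
  Assets:      Securities +51B, Foreign assets −7B
  Liabilities: Bank reserves +74B, Currency in circulation −14B, Government deposits −16B
Change in total Riksbank assets = +44 billion.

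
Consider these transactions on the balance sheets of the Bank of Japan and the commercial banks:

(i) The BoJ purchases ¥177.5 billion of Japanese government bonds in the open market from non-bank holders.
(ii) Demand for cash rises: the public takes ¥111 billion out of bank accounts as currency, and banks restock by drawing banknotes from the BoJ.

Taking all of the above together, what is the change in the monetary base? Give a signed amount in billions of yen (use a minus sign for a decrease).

+¥177.5 billion

Asset purchase (from non-banks) ¥177.5 billion: BoJ balance sheet expands → +¥177.5B.
Currency withdrawal ¥111 billion: just a shift between currency and reserves — both are base money → 0.
Net: 177.5 + 0 = +¥177.5 billion.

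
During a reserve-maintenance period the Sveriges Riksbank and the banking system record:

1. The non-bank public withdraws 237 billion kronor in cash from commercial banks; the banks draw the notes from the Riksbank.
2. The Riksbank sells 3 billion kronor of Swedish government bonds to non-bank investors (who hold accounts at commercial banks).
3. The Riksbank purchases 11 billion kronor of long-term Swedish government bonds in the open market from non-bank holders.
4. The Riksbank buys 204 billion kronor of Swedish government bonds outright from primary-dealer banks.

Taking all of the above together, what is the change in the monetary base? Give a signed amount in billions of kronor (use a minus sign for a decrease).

Riksbank balance sheet:
  Assets:      Securities +212B
  Liabilities: Bank reserves −25B, Currency in circulation +237B
Commercial banking system:
  Assets:      Reserves at CB −25B, Securities −204B
  Liabilities: Checkable deposits −229B
Monetary base = currency + reserves: +237B + (−25B) = +212 billion.

+212 billion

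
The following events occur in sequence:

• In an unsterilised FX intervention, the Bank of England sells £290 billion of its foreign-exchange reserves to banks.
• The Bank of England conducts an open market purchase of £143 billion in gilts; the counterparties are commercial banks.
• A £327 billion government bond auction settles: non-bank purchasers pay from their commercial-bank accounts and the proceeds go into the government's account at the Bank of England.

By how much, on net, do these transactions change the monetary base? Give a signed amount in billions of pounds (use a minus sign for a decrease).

FX sale £290 billion: Bank of England balance sheet contracts → −£290B.
OMO purchase (from banks) £143 billion: Bank of England balance sheet expands → +£143B.
Government account inflow £327 billion: reserves shift to a non-base liability → −£327B.
Net: −290 + 143 − 327 = -£474 billion.

-£474 billion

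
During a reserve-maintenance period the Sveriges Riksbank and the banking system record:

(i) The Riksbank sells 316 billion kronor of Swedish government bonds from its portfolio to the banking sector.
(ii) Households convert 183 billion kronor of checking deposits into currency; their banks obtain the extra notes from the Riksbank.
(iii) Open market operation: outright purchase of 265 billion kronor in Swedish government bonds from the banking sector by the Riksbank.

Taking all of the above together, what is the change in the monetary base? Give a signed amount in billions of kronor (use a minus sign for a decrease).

Riksbank balance sheet:
  Assets:      Securities −51B
  Liabilities: Bank reserves −234B, Currency in circulation +183B
Commercial banking system:
  Assets:      Reserves at CB −234B, Securities +51B
  Liabilities: Checkable deposits −183B
Monetary base = currency + reserves: +183B + (−234B) = -51 billion.

-51 billion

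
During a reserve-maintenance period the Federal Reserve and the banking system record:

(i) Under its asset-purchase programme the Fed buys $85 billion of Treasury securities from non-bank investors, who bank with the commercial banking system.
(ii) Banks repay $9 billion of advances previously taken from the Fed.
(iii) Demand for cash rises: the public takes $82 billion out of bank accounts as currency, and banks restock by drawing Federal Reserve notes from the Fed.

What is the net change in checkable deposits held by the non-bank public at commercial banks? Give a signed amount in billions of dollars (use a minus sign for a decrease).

+$3 billion

Asset purchase (from non-banks) $85 billion: non-bank counterparties' bank balances rise → +$85B.
Discount-window repayment $9 billion: the counterparty is a bank, so public deposits are unchanged → 0.
Currency withdrawal $82 billion: non-bank counterparties' bank balances fall → −$82B.
Net: 85 + 0 − 82 = +$3 billion.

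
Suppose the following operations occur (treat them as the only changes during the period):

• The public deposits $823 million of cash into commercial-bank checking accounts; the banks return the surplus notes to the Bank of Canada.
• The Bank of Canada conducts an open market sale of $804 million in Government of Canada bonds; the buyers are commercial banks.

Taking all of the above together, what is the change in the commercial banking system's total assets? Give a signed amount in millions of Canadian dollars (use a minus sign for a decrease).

+$823 million

Bank of Canada balance sheet:
  Assets:      Securities −$804M
  Liabilities: Bank reserves +$19M, Currency in circulation −$823M
Commercial banking system:
  Assets:      Reserves at CB +$19M, Securities +$804M
  Liabilities: Checkable deposits +$823M
Change in total bank assets = +$823 million.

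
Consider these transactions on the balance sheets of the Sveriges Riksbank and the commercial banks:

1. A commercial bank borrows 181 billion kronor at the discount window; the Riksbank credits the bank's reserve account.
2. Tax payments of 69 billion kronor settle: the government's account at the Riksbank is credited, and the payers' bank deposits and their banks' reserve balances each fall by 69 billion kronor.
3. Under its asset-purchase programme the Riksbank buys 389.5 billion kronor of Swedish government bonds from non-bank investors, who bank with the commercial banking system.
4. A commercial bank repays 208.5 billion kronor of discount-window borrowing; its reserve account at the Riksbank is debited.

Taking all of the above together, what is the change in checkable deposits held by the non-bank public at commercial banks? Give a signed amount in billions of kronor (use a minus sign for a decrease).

+320.5 billion

Riksbank balance sheet:
  Assets:      Securities +389.5B, Loans to banks −27.5B
  Liabilities: Bank reserves +293B, Government deposits +69B
Commercial banking system:
  Assets:      Reserves at CB +293B
  Liabilities: Checkable deposits +320.5B, Borrowings from CB −27.5B
So the change in checkable deposits held by the non-bank public at commercial banks is +320.5 billion.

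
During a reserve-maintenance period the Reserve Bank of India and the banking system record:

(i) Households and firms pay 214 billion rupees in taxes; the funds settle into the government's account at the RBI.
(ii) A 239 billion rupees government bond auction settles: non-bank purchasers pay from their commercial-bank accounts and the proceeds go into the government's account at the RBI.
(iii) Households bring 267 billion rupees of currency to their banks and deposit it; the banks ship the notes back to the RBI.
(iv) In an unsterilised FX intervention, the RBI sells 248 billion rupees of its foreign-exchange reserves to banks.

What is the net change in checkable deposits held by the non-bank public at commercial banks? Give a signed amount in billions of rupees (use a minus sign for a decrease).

-186 billion

Government account inflow 214 billion rupees: non-bank counterparties' bank balances fall → −214B.
Government account inflow 239 billion rupees: non-bank counterparties' bank balances fall → −239B.
Currency deposit 267 billion rupees: non-bank counterparties' bank balances rise → +267B.
FX sale 248 billion rupees: the counterparty is a bank, so public deposits are unchanged → 0.
Net: −214 − 239 + 267 + 0 = -186 billion.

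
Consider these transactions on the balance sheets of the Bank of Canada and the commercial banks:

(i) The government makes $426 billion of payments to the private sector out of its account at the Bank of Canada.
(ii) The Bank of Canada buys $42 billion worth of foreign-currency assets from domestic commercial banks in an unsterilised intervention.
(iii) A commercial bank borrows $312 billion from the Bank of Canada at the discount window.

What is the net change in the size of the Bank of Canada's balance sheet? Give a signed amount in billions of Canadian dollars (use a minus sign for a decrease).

Bank of Canada balance sheet:
  Assets:      Loans to banks +$312B, Foreign assets +$42B
  Liabilities: Bank reserves +$780B, Government deposits −$426B
Change in total Bank of Canada assets = +$354 billion.

+$354 billion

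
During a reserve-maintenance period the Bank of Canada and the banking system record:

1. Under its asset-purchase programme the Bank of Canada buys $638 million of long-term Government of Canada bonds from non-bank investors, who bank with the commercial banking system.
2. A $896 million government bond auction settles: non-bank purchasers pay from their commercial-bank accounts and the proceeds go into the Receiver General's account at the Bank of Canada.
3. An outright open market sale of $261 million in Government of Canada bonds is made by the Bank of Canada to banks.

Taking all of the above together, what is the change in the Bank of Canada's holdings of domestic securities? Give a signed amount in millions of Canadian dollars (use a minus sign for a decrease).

Asset purchase (from non-banks) $638 million: securities added to the Bank of Canada's portfolio → +$638M.
Government account inflow $896 million: the Bank of Canada's securities portfolio is untouched → 0.
OMO sale (to banks) $261 million: securities removed from the Bank of Canada's portfolio → −$261M.
Net: 638 + 0 − 261 = +$377 million.

+$377 million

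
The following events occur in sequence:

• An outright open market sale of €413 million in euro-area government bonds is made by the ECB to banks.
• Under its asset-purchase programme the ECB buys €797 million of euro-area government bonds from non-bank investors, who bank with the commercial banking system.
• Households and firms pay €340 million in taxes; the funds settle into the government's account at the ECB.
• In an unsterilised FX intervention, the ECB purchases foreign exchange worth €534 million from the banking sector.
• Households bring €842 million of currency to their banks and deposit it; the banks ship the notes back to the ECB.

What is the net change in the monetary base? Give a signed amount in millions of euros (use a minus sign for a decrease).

+€578 million

OMO sale (to banks) €413 million: ECB balance sheet contracts → −€413M.
Asset purchase (from non-banks) €797 million: ECB balance sheet expands → +€797M.
Government account inflow €340 million: reserves shift to a non-base liability → −€340M.
FX purchase €534 million: ECB balance sheet expands → +€534M.
Currency deposit €842 million: just a shift between currency and reserves — both are base money → 0.
Net: −413 + 797 − 340 + 534 + 0 = +€578 million.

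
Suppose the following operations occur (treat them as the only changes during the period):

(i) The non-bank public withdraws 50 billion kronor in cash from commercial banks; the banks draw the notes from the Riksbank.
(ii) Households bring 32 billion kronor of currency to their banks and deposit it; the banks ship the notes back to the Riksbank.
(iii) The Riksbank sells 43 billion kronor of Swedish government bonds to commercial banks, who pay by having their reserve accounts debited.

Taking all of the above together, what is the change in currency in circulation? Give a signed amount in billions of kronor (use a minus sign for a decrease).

Riksbank balance sheet:
  Assets:      Securities −43B
  Liabilities: Bank reserves −61B, Currency in circulation +18B
Commercial banking system:
  Assets:      Reserves at CB −61B, Securities +43B
  Liabilities: Checkable deposits −18B
So the change in currency in circulation is +18 billion.

+18 billion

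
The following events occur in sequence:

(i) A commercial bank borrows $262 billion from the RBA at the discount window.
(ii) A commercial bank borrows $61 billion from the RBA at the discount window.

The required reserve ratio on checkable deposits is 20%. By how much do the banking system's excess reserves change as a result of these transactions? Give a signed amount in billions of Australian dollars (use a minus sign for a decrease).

Discount-window loan $262 billion: reserves +$262B, deposits 0.
Discount-window loan $61 billion: reserves +$61B, deposits 0.
Totals: Δreserves = +$323B, Δdeposits = 0.
Δrequired reserves = 20% × 0 = 0.
Δexcess reserves = Δreserves − Δrequired = +$323B − (0) = +$323 billion.

+$323 billion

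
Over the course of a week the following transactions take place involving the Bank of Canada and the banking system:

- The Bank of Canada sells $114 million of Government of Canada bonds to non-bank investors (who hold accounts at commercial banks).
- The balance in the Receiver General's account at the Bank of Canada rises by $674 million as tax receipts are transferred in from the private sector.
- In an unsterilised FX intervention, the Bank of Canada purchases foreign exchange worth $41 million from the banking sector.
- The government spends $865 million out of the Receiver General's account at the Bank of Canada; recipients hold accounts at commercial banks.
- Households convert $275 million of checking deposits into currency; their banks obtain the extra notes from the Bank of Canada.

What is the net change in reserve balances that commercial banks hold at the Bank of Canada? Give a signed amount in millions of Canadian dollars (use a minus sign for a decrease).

-$157 million

Bank of Canada balance sheet:
  Assets:      Securities −$114M, Foreign assets +$41M
  Liabilities: Bank reserves −$157M, Currency in circulation +$275M, Government deposits −$191M
Commercial banking system:
  Assets:      Reserves at CB −$157M, Foreign assets −$41M
  Liabilities: Checkable deposits −$198M
So the change in reserve balances that commercial banks hold at the Bank of Canada is -$157 million.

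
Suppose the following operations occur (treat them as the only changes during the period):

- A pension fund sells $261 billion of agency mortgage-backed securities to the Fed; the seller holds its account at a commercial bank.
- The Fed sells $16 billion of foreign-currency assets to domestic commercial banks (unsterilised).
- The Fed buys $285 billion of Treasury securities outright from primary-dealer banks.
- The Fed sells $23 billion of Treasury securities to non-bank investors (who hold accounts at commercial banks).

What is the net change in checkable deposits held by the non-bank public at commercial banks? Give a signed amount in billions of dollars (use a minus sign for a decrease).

Fed balance sheet:
  Assets:      Securities +$523B, Foreign assets −$16B
  Liabilities: Bank reserves +$507B
Commercial banking system:
  Assets:      Reserves at CB +$507B, Securities −$285B, Foreign assets +$16B
  Liabilities: Checkable deposits +$238B
So the change in checkable deposits held by the non-bank public at commercial banks is +$238 billion.

+$238 billion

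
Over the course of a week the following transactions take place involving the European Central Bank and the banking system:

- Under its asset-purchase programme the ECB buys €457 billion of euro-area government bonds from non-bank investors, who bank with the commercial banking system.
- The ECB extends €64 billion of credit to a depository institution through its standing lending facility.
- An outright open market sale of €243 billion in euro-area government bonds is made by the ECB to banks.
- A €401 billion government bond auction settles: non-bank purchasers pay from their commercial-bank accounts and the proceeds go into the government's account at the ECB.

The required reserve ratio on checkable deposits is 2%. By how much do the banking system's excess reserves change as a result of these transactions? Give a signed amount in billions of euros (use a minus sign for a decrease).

Asset purchase (from non-banks) €457 billion: reserves +€457B, deposits +€457B.
Discount-window loan €64 billion: reserves +€64B, deposits 0.
OMO sale (to banks) €243 billion: reserves −€243B, deposits 0.
Government account inflow €401 billion: reserves −€401B, deposits −€401B.
Totals: Δreserves = −€123B, Δdeposits = +€56B.
Δrequired reserves = 2% × +€56B = +€1.12B.
Δexcess reserves = Δreserves − Δrequired = −€123B − (+€1.12B) = -€124.12 billion.

-€124.12 billion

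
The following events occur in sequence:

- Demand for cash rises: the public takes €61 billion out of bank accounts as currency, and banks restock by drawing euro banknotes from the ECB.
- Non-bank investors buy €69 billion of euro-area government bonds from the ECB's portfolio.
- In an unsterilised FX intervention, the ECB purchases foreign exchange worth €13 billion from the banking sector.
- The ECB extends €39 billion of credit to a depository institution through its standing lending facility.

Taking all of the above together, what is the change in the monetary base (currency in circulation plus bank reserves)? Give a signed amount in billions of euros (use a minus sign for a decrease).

-€17 billion

ECB balance sheet:
  Assets:      Securities −€69B, Loans to banks +€39B, Foreign assets +€13B
  Liabilities: Bank reserves −€78B, Currency in circulation +€61B
Monetary base = currency + reserves: +€61B + (−€78B) = -€17 billion.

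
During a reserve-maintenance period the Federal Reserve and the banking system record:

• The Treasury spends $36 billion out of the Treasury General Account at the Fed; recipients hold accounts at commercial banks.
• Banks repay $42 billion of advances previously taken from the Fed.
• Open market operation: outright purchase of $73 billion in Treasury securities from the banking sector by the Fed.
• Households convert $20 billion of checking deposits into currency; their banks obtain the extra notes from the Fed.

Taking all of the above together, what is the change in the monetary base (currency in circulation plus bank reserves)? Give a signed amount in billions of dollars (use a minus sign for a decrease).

Government spending $36 billion: a non-base liability converts back to reserves → +$36B.
Discount-window repayment $42 billion: Fed balance sheet contracts → −$42B.
OMO purchase (from banks) $73 billion: Fed balance sheet expands → +$73B.
Currency withdrawal $20 billion: just a shift between currency and reserves — both are base money → 0.
Net: 36 − 42 + 73 + 0 = +$67 billion.

+$67 billion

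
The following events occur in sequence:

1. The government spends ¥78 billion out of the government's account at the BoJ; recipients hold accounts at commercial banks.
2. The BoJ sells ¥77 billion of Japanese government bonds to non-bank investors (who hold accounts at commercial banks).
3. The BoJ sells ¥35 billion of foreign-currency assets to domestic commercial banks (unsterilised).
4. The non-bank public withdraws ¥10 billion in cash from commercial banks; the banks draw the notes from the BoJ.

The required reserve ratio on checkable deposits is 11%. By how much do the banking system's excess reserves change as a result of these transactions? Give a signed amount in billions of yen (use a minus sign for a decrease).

-¥43.01 billion

Government spending ¥78 billion: reserves +¥78B, deposits +¥78B.
Asset sale (to non-banks) ¥77 billion: reserves −¥77B, deposits −¥77B.
FX sale ¥35 billion: reserves −¥35B, deposits 0.
Currency withdrawal ¥10 billion: reserves −¥10B, deposits −¥10B.
Totals: Δreserves = −¥44B, Δdeposits = −¥9B.
Δrequired reserves = 11% × −¥9B = −¥0.99B.
Δexcess reserves = Δreserves − Δrequired = −¥44B − (−¥0.99B) = -¥43.01 billion.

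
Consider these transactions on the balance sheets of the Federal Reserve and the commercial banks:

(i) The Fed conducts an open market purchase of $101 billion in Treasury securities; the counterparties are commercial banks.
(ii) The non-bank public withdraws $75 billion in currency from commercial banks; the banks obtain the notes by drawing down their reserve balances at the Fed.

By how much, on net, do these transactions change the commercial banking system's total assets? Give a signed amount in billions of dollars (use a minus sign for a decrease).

-$75 billion

OMO purchase (from banks) $101 billion: just an asset swap on bank balance sheets → 0.
Currency withdrawal $75 billion: bank balance sheets shrink → −$75B.
Net: 0 − 75 = -$75 billion.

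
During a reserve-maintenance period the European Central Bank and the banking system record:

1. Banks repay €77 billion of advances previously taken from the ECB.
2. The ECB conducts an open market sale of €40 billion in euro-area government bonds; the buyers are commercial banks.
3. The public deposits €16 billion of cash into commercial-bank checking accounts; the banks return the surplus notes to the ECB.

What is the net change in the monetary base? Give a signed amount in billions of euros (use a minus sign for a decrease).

Discount-window repayment €77 billion: ECB balance sheet contracts → −€77B.
OMO sale (to banks) €40 billion: ECB balance sheet contracts → −€40B.
Currency deposit €16 billion: just a shift between currency and reserves — both are base money → 0.
Net: −77 − 40 + 0 = -€117 billion.

-€117 billion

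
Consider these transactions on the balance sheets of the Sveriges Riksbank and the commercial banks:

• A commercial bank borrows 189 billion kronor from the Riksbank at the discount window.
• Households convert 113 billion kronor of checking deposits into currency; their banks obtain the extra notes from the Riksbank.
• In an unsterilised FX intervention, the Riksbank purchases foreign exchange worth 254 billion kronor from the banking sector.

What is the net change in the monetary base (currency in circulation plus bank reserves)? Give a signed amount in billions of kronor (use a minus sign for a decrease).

+443 billion

Discount-window loan 189 billion kronor: Riksbank balance sheet expands → +189B.
Currency withdrawal 113 billion kronor: just a shift between currency and reserves — both are base money → 0.
FX purchase 254 billion kronor: Riksbank balance sheet expands → +254B.
Net: 189 + 0 + 254 = +443 billion.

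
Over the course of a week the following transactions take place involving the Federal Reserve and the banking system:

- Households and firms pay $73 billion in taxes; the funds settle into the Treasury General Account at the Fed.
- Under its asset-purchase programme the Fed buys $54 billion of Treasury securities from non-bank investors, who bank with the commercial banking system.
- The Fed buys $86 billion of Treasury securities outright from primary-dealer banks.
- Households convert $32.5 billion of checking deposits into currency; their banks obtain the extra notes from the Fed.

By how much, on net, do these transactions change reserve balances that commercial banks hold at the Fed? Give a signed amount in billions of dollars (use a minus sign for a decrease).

Government account inflow $73 billion: funds move from bank reserves into the government account → −$73B.
Asset purchase (from non-banks) $54 billion: the Fed pays by crediting reserve accounts → +$54B.
OMO purchase (from banks) $86 billion: the Fed pays by crediting reserve accounts → +$86B.
Currency withdrawal $32.5 billion: banks swap reserves for currency → −$32.5B.
Net: −73 + 54 + 86 − 32.5 = +$34.5 billion.

+$34.5 billion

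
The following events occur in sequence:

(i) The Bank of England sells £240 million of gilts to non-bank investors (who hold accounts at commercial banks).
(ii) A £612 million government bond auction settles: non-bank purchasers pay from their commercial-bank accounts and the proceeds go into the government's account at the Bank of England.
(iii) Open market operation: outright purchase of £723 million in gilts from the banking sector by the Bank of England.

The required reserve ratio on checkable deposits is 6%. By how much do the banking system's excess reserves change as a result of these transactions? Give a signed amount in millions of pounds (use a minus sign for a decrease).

-£77.88 million

Asset sale (to non-banks) £240 million: reserves −£240M, deposits −£240M.
Government account inflow £612 million: reserves −£612M, deposits −£612M.
OMO purchase (from banks) £723 million: reserves +£723M, deposits 0.
Totals: Δreserves = −£129M, Δdeposits = −£852M.
Δrequired reserves = 6% × −£852M = −£51.12M.
Δexcess reserves = Δreserves − Δrequired = −£129M − (−£51.12M) = -£77.88 million.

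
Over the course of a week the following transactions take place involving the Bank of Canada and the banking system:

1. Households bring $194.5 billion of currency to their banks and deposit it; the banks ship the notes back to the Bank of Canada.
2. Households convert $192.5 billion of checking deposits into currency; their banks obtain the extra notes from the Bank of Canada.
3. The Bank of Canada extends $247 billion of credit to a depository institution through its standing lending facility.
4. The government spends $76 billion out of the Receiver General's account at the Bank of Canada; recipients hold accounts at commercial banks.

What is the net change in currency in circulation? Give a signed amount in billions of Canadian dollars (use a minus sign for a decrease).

Currency deposit $194.5 billion: notes return to the central bank → −$194.5B.
Currency withdrawal $192.5 billion: notes leave the central bank → +$192.5B.
Discount-window loan $247 billion: no currency enters or leaves circulation → 0.
Government spending $76 billion: no currency enters or leaves circulation → 0.
Net: −194.5 + 192.5 + 0 + 0 = -$2 billion.

-$2 billion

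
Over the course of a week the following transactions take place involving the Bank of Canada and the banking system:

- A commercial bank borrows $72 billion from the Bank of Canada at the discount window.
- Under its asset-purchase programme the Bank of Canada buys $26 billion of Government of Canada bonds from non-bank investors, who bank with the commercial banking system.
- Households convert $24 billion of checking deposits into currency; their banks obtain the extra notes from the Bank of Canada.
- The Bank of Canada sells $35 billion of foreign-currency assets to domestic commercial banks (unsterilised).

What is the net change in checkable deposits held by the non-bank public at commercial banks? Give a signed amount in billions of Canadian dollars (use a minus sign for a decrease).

+$2 billion

Discount-window loan $72 billion: the counterparty is a bank, so public deposits are unchanged → 0.
Asset purchase (from non-banks) $26 billion: non-bank counterparties' bank balances rise → +$26B.
Currency withdrawal $24 billion: non-bank counterparties' bank balances fall → −$24B.
FX sale $35 billion: the counterparty is a bank, so public deposits are unchanged → 0.
Net: 0 + 26 − 24 + 0 = +$2 billion.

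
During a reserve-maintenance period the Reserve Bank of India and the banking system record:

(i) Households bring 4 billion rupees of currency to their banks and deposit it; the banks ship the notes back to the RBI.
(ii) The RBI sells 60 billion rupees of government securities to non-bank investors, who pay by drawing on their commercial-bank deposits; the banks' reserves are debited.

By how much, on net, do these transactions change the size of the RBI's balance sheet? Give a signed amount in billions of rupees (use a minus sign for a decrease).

-60 billion

Currency deposit 4 billion rupees: only the composition of liabilities changes → 0.
Asset sale (to non-banks) 60 billion rupees: an RBI asset is shed → −60B.
Net: 0 − 60 = -60 billion.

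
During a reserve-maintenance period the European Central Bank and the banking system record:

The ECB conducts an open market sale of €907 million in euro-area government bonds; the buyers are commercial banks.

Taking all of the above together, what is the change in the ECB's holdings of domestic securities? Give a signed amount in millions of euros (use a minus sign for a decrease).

OMO sale (to banks) €907 million: securities removed from the ECB's portfolio → −€907M.

-€907 million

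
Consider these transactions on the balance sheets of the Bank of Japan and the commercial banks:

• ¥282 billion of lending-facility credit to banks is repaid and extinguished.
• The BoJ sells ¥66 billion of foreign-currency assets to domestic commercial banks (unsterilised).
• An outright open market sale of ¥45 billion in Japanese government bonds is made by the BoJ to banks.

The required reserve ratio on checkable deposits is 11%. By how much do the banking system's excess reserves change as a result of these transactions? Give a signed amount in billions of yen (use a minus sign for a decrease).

Discount-window repayment ¥282 billion: reserves −¥282B, deposits 0.
FX sale ¥66 billion: reserves −¥66B, deposits 0.
OMO sale (to banks) ¥45 billion: reserves −¥45B, deposits 0.
Totals: Δreserves = −¥393B, Δdeposits = 0.
Δrequired reserves = 11% × 0 = 0.
Δexcess reserves = Δreserves − Δrequired = −¥393B − (0) = -¥393 billion.

-¥393 billion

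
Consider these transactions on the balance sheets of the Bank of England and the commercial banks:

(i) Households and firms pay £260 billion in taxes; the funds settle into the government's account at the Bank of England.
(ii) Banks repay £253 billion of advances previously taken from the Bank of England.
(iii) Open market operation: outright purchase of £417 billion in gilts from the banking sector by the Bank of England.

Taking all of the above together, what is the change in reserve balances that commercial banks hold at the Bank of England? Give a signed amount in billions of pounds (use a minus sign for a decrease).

Bank of England balance sheet:
  Assets:      Securities +£417B, Loans to banks −£253B
  Liabilities: Bank reserves −£96B, Government deposits +£260B
Commercial banking system:
  Assets:      Reserves at CB −£96B, Securities −£417B
  Liabilities: Checkable deposits −£260B, Borrowings from CB −£253B
So the change in reserve balances that commercial banks hold at the Bank of England is -£96 billion.

-£96 billion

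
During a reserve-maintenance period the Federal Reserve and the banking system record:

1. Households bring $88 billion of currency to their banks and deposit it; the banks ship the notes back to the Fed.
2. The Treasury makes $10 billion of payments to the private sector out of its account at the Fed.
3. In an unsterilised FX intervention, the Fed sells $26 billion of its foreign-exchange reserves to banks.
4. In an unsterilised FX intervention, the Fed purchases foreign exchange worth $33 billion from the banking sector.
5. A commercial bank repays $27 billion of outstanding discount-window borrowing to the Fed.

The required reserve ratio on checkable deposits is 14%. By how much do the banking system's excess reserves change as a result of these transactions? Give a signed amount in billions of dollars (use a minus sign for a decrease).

Currency deposit $88 billion: reserves +$88B, deposits +$88B.
Government spending $10 billion: reserves +$10B, deposits +$10B.
FX sale $26 billion: reserves −$26B, deposits 0.
FX purchase $33 billion: reserves +$33B, deposits 0.
Discount-window repayment $27 billion: reserves −$27B, deposits 0.
Totals: Δreserves = +$78B, Δdeposits = +$98B.
Δrequired reserves = 14% × +$98B = +$13.72B.
Δexcess reserves = Δreserves − Δrequired = +$78B − (+$13.72B) = +$64.28 billion.

+$64.28 billion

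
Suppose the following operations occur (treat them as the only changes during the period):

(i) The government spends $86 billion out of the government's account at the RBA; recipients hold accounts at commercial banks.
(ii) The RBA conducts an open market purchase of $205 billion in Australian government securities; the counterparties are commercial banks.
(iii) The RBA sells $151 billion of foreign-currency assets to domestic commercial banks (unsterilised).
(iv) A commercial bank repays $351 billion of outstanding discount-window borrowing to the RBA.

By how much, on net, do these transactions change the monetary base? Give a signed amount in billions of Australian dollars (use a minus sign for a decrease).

-$211 billion

Government spending $86 billion: a non-base liability converts back to reserves → +$86B.
OMO purchase (from banks) $205 billion: RBA balance sheet expands → +$205B.
FX sale $151 billion: RBA balance sheet contracts → −$151B.
Discount-window repayment $351 billion: RBA balance sheet contracts → −$351B.
Net: 86 + 205 − 151 − 351 = -$211 billion.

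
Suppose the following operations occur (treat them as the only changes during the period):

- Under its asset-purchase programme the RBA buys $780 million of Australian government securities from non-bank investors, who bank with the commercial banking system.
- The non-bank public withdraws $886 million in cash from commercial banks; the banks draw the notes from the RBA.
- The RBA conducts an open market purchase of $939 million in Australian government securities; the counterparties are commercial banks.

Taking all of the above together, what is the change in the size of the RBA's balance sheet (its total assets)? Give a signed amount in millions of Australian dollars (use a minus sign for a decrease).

Asset purchase (from non-banks) $780 million: an RBA asset is acquired → +$780M.
Currency withdrawal $886 million: only the composition of liabilities changes → 0.
OMO purchase (from banks) $939 million: an RBA asset is acquired → +$939M.
Net: 780 + 0 + 939 = +$1719 million.

+$1719 million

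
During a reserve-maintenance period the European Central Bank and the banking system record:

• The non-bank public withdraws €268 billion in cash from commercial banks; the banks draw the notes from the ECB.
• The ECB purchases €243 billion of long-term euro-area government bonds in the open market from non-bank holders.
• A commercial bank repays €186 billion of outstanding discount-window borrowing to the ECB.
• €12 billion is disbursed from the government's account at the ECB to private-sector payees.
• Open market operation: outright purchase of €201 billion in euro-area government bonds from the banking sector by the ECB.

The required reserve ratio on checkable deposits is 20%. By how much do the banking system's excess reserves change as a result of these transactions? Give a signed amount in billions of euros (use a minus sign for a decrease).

Currency withdrawal €268 billion: reserves −€268B, deposits −€268B.
Asset purchase (from non-banks) €243 billion: reserves +€243B, deposits +€243B.
Discount-window repayment €186 billion: reserves −€186B, deposits 0.
Government spending €12 billion: reserves +€12B, deposits +€12B.
OMO purchase (from banks) €201 billion: reserves +€201B, deposits 0.
Totals: Δreserves = +€2B, Δdeposits = −€13B.
Δrequired reserves = 20% × −€13B = −€2.6B.
Δexcess reserves = Δreserves − Δrequired = +€2B − (−€2.6B) = +€4.6 billion.

+€4.6 billion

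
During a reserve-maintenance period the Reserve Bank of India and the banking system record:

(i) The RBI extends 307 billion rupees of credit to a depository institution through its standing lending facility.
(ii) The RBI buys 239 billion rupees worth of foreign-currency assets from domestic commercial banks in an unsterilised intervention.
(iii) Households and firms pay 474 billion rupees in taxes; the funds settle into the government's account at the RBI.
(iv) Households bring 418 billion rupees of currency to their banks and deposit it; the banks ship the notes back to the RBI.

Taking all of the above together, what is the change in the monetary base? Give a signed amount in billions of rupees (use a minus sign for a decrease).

+72 billion

RBI balance sheet:
  Assets:      Loans to banks +307B, Foreign assets +239B
  Liabilities: Bank reserves +490B, Currency in circulation −418B, Government deposits +474B
Monetary base = currency + reserves: −418B + (+490B) = +72 billion.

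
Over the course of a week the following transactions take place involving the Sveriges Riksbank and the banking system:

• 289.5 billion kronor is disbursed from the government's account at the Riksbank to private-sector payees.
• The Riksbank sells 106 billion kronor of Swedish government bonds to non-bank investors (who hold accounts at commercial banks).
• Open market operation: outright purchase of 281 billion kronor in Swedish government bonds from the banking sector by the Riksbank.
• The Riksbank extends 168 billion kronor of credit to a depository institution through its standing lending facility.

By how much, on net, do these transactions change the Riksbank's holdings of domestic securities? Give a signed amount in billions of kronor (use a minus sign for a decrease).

Government spending 289.5 billion kronor: the Riksbank's securities portfolio is untouched → 0.
Asset sale (to non-banks) 106 billion kronor: securities removed from the Riksbank's portfolio → −106B.
OMO purchase (from banks) 281 billion kronor: securities added to the Riksbank's portfolio → +281B.
Discount-window loan 168 billion kronor: the Riksbank's securities portfolio is untouched → 0.
Net: 0 − 106 + 281 + 0 = +175 billion.

+175 billion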